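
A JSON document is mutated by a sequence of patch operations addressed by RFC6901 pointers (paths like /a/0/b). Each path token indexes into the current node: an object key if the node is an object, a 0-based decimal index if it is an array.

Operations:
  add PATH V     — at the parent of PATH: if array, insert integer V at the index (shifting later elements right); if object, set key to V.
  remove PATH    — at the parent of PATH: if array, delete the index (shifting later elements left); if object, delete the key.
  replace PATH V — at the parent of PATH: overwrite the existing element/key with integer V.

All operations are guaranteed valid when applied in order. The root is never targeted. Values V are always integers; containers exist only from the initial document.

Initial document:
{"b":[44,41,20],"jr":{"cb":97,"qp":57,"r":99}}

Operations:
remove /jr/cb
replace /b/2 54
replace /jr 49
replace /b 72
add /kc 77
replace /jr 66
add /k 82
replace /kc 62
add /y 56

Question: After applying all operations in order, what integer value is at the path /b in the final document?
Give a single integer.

Answer: 72

Derivation:
After op 1 (remove /jr/cb): {"b":[44,41,20],"jr":{"qp":57,"r":99}}
After op 2 (replace /b/2 54): {"b":[44,41,54],"jr":{"qp":57,"r":99}}
After op 3 (replace /jr 49): {"b":[44,41,54],"jr":49}
After op 4 (replace /b 72): {"b":72,"jr":49}
After op 5 (add /kc 77): {"b":72,"jr":49,"kc":77}
After op 6 (replace /jr 66): {"b":72,"jr":66,"kc":77}
After op 7 (add /k 82): {"b":72,"jr":66,"k":82,"kc":77}
After op 8 (replace /kc 62): {"b":72,"jr":66,"k":82,"kc":62}
After op 9 (add /y 56): {"b":72,"jr":66,"k":82,"kc":62,"y":56}
Value at /b: 72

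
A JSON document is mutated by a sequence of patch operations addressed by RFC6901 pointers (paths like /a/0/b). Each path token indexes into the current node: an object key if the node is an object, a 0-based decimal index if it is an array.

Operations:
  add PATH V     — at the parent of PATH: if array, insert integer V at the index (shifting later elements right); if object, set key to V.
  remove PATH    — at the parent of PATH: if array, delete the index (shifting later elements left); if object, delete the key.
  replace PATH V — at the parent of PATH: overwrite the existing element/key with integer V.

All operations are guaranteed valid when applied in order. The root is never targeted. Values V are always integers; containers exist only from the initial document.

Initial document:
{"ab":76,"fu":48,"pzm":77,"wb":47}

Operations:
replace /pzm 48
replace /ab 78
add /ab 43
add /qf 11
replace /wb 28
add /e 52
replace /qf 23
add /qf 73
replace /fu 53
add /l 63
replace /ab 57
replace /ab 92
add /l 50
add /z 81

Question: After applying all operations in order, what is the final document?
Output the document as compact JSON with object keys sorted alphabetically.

After op 1 (replace /pzm 48): {"ab":76,"fu":48,"pzm":48,"wb":47}
After op 2 (replace /ab 78): {"ab":78,"fu":48,"pzm":48,"wb":47}
After op 3 (add /ab 43): {"ab":43,"fu":48,"pzm":48,"wb":47}
After op 4 (add /qf 11): {"ab":43,"fu":48,"pzm":48,"qf":11,"wb":47}
After op 5 (replace /wb 28): {"ab":43,"fu":48,"pzm":48,"qf":11,"wb":28}
After op 6 (add /e 52): {"ab":43,"e":52,"fu":48,"pzm":48,"qf":11,"wb":28}
After op 7 (replace /qf 23): {"ab":43,"e":52,"fu":48,"pzm":48,"qf":23,"wb":28}
After op 8 (add /qf 73): {"ab":43,"e":52,"fu":48,"pzm":48,"qf":73,"wb":28}
After op 9 (replace /fu 53): {"ab":43,"e":52,"fu":53,"pzm":48,"qf":73,"wb":28}
After op 10 (add /l 63): {"ab":43,"e":52,"fu":53,"l":63,"pzm":48,"qf":73,"wb":28}
After op 11 (replace /ab 57): {"ab":57,"e":52,"fu":53,"l":63,"pzm":48,"qf":73,"wb":28}
After op 12 (replace /ab 92): {"ab":92,"e":52,"fu":53,"l":63,"pzm":48,"qf":73,"wb":28}
After op 13 (add /l 50): {"ab":92,"e":52,"fu":53,"l":50,"pzm":48,"qf":73,"wb":28}
After op 14 (add /z 81): {"ab":92,"e":52,"fu":53,"l":50,"pzm":48,"qf":73,"wb":28,"z":81}

Answer: {"ab":92,"e":52,"fu":53,"l":50,"pzm":48,"qf":73,"wb":28,"z":81}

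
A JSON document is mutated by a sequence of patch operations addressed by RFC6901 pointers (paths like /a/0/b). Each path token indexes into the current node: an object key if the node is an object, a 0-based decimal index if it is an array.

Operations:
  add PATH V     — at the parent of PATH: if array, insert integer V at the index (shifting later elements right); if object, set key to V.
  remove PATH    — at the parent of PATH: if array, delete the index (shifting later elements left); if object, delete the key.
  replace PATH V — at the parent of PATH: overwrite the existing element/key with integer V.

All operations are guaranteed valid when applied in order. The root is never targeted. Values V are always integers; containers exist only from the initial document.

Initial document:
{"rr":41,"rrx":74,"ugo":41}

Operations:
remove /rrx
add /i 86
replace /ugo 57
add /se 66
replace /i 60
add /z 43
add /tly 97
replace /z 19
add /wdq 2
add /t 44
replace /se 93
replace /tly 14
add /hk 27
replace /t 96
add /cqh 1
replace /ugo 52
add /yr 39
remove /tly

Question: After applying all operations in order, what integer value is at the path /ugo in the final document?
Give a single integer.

Answer: 52

Derivation:
After op 1 (remove /rrx): {"rr":41,"ugo":41}
After op 2 (add /i 86): {"i":86,"rr":41,"ugo":41}
After op 3 (replace /ugo 57): {"i":86,"rr":41,"ugo":57}
After op 4 (add /se 66): {"i":86,"rr":41,"se":66,"ugo":57}
After op 5 (replace /i 60): {"i":60,"rr":41,"se":66,"ugo":57}
After op 6 (add /z 43): {"i":60,"rr":41,"se":66,"ugo":57,"z":43}
After op 7 (add /tly 97): {"i":60,"rr":41,"se":66,"tly":97,"ugo":57,"z":43}
After op 8 (replace /z 19): {"i":60,"rr":41,"se":66,"tly":97,"ugo":57,"z":19}
After op 9 (add /wdq 2): {"i":60,"rr":41,"se":66,"tly":97,"ugo":57,"wdq":2,"z":19}
After op 10 (add /t 44): {"i":60,"rr":41,"se":66,"t":44,"tly":97,"ugo":57,"wdq":2,"z":19}
After op 11 (replace /se 93): {"i":60,"rr":41,"se":93,"t":44,"tly":97,"ugo":57,"wdq":2,"z":19}
After op 12 (replace /tly 14): {"i":60,"rr":41,"se":93,"t":44,"tly":14,"ugo":57,"wdq":2,"z":19}
After op 13 (add /hk 27): {"hk":27,"i":60,"rr":41,"se":93,"t":44,"tly":14,"ugo":57,"wdq":2,"z":19}
After op 14 (replace /t 96): {"hk":27,"i":60,"rr":41,"se":93,"t":96,"tly":14,"ugo":57,"wdq":2,"z":19}
After op 15 (add /cqh 1): {"cqh":1,"hk":27,"i":60,"rr":41,"se":93,"t":96,"tly":14,"ugo":57,"wdq":2,"z":19}
After op 16 (replace /ugo 52): {"cqh":1,"hk":27,"i":60,"rr":41,"se":93,"t":96,"tly":14,"ugo":52,"wdq":2,"z":19}
After op 17 (add /yr 39): {"cqh":1,"hk":27,"i":60,"rr":41,"se":93,"t":96,"tly":14,"ugo":52,"wdq":2,"yr":39,"z":19}
After op 18 (remove /tly): {"cqh":1,"hk":27,"i":60,"rr":41,"se":93,"t":96,"ugo":52,"wdq":2,"yr":39,"z":19}
Value at /ugo: 52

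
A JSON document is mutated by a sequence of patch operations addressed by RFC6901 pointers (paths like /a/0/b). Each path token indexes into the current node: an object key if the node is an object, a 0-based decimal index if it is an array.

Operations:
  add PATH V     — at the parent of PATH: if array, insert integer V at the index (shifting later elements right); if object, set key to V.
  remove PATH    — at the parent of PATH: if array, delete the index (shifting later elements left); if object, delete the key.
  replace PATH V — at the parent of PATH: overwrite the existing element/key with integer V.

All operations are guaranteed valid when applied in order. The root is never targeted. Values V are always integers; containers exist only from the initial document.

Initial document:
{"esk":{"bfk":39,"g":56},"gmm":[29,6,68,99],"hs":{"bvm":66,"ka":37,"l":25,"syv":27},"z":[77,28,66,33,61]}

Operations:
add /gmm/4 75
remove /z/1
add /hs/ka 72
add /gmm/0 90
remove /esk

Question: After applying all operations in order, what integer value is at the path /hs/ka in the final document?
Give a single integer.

After op 1 (add /gmm/4 75): {"esk":{"bfk":39,"g":56},"gmm":[29,6,68,99,75],"hs":{"bvm":66,"ka":37,"l":25,"syv":27},"z":[77,28,66,33,61]}
After op 2 (remove /z/1): {"esk":{"bfk":39,"g":56},"gmm":[29,6,68,99,75],"hs":{"bvm":66,"ka":37,"l":25,"syv":27},"z":[77,66,33,61]}
After op 3 (add /hs/ka 72): {"esk":{"bfk":39,"g":56},"gmm":[29,6,68,99,75],"hs":{"bvm":66,"ka":72,"l":25,"syv":27},"z":[77,66,33,61]}
After op 4 (add /gmm/0 90): {"esk":{"bfk":39,"g":56},"gmm":[90,29,6,68,99,75],"hs":{"bvm":66,"ka":72,"l":25,"syv":27},"z":[77,66,33,61]}
After op 5 (remove /esk): {"gmm":[90,29,6,68,99,75],"hs":{"bvm":66,"ka":72,"l":25,"syv":27},"z":[77,66,33,61]}
Value at /hs/ka: 72

Answer: 72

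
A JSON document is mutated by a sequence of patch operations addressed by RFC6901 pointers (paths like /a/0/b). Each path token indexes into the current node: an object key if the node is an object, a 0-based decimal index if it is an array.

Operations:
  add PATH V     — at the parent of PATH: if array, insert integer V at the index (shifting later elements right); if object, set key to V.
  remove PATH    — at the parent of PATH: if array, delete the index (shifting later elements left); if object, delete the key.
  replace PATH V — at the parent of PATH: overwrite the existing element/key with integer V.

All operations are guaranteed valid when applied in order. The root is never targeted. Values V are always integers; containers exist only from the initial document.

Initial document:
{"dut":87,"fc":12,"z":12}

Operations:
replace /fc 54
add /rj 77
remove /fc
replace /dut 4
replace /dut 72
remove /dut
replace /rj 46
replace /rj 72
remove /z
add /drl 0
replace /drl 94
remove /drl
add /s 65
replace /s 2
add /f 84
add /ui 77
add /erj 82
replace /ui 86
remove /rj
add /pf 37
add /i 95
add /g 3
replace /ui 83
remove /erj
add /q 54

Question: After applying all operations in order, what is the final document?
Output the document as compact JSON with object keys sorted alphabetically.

Answer: {"f":84,"g":3,"i":95,"pf":37,"q":54,"s":2,"ui":83}

Derivation:
After op 1 (replace /fc 54): {"dut":87,"fc":54,"z":12}
After op 2 (add /rj 77): {"dut":87,"fc":54,"rj":77,"z":12}
After op 3 (remove /fc): {"dut":87,"rj":77,"z":12}
After op 4 (replace /dut 4): {"dut":4,"rj":77,"z":12}
After op 5 (replace /dut 72): {"dut":72,"rj":77,"z":12}
After op 6 (remove /dut): {"rj":77,"z":12}
After op 7 (replace /rj 46): {"rj":46,"z":12}
After op 8 (replace /rj 72): {"rj":72,"z":12}
After op 9 (remove /z): {"rj":72}
After op 10 (add /drl 0): {"drl":0,"rj":72}
After op 11 (replace /drl 94): {"drl":94,"rj":72}
After op 12 (remove /drl): {"rj":72}
After op 13 (add /s 65): {"rj":72,"s":65}
After op 14 (replace /s 2): {"rj":72,"s":2}
After op 15 (add /f 84): {"f":84,"rj":72,"s":2}
After op 16 (add /ui 77): {"f":84,"rj":72,"s":2,"ui":77}
After op 17 (add /erj 82): {"erj":82,"f":84,"rj":72,"s":2,"ui":77}
After op 18 (replace /ui 86): {"erj":82,"f":84,"rj":72,"s":2,"ui":86}
After op 19 (remove /rj): {"erj":82,"f":84,"s":2,"ui":86}
After op 20 (add /pf 37): {"erj":82,"f":84,"pf":37,"s":2,"ui":86}
After op 21 (add /i 95): {"erj":82,"f":84,"i":95,"pf":37,"s":2,"ui":86}
After op 22 (add /g 3): {"erj":82,"f":84,"g":3,"i":95,"pf":37,"s":2,"ui":86}
After op 23 (replace /ui 83): {"erj":82,"f":84,"g":3,"i":95,"pf":37,"s":2,"ui":83}
After op 24 (remove /erj): {"f":84,"g":3,"i":95,"pf":37,"s":2,"ui":83}
After op 25 (add /q 54): {"f":84,"g":3,"i":95,"pf":37,"q":54,"s":2,"ui":83}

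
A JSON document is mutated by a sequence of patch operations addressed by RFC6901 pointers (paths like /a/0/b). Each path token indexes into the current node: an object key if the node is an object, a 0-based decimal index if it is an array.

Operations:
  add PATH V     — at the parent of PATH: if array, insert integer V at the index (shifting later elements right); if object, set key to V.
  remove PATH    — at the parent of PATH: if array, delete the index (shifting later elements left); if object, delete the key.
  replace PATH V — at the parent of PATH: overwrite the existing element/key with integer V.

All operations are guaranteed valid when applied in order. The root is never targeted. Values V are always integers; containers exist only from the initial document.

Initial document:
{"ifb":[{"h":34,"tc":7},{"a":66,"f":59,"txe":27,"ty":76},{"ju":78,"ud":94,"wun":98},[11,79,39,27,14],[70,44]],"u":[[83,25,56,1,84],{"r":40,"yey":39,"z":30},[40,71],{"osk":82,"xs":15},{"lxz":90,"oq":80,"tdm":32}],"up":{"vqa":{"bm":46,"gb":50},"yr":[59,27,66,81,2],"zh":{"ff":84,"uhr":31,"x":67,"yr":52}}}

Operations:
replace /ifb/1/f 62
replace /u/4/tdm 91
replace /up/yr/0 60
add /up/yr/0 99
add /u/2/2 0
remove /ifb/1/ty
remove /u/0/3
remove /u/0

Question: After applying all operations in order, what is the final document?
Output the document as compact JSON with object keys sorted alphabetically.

After op 1 (replace /ifb/1/f 62): {"ifb":[{"h":34,"tc":7},{"a":66,"f":62,"txe":27,"ty":76},{"ju":78,"ud":94,"wun":98},[11,79,39,27,14],[70,44]],"u":[[83,25,56,1,84],{"r":40,"yey":39,"z":30},[40,71],{"osk":82,"xs":15},{"lxz":90,"oq":80,"tdm":32}],"up":{"vqa":{"bm":46,"gb":50},"yr":[59,27,66,81,2],"zh":{"ff":84,"uhr":31,"x":67,"yr":52}}}
After op 2 (replace /u/4/tdm 91): {"ifb":[{"h":34,"tc":7},{"a":66,"f":62,"txe":27,"ty":76},{"ju":78,"ud":94,"wun":98},[11,79,39,27,14],[70,44]],"u":[[83,25,56,1,84],{"r":40,"yey":39,"z":30},[40,71],{"osk":82,"xs":15},{"lxz":90,"oq":80,"tdm":91}],"up":{"vqa":{"bm":46,"gb":50},"yr":[59,27,66,81,2],"zh":{"ff":84,"uhr":31,"x":67,"yr":52}}}
After op 3 (replace /up/yr/0 60): {"ifb":[{"h":34,"tc":7},{"a":66,"f":62,"txe":27,"ty":76},{"ju":78,"ud":94,"wun":98},[11,79,39,27,14],[70,44]],"u":[[83,25,56,1,84],{"r":40,"yey":39,"z":30},[40,71],{"osk":82,"xs":15},{"lxz":90,"oq":80,"tdm":91}],"up":{"vqa":{"bm":46,"gb":50},"yr":[60,27,66,81,2],"zh":{"ff":84,"uhr":31,"x":67,"yr":52}}}
After op 4 (add /up/yr/0 99): {"ifb":[{"h":34,"tc":7},{"a":66,"f":62,"txe":27,"ty":76},{"ju":78,"ud":94,"wun":98},[11,79,39,27,14],[70,44]],"u":[[83,25,56,1,84],{"r":40,"yey":39,"z":30},[40,71],{"osk":82,"xs":15},{"lxz":90,"oq":80,"tdm":91}],"up":{"vqa":{"bm":46,"gb":50},"yr":[99,60,27,66,81,2],"zh":{"ff":84,"uhr":31,"x":67,"yr":52}}}
After op 5 (add /u/2/2 0): {"ifb":[{"h":34,"tc":7},{"a":66,"f":62,"txe":27,"ty":76},{"ju":78,"ud":94,"wun":98},[11,79,39,27,14],[70,44]],"u":[[83,25,56,1,84],{"r":40,"yey":39,"z":30},[40,71,0],{"osk":82,"xs":15},{"lxz":90,"oq":80,"tdm":91}],"up":{"vqa":{"bm":46,"gb":50},"yr":[99,60,27,66,81,2],"zh":{"ff":84,"uhr":31,"x":67,"yr":52}}}
After op 6 (remove /ifb/1/ty): {"ifb":[{"h":34,"tc":7},{"a":66,"f":62,"txe":27},{"ju":78,"ud":94,"wun":98},[11,79,39,27,14],[70,44]],"u":[[83,25,56,1,84],{"r":40,"yey":39,"z":30},[40,71,0],{"osk":82,"xs":15},{"lxz":90,"oq":80,"tdm":91}],"up":{"vqa":{"bm":46,"gb":50},"yr":[99,60,27,66,81,2],"zh":{"ff":84,"uhr":31,"x":67,"yr":52}}}
After op 7 (remove /u/0/3): {"ifb":[{"h":34,"tc":7},{"a":66,"f":62,"txe":27},{"ju":78,"ud":94,"wun":98},[11,79,39,27,14],[70,44]],"u":[[83,25,56,84],{"r":40,"yey":39,"z":30},[40,71,0],{"osk":82,"xs":15},{"lxz":90,"oq":80,"tdm":91}],"up":{"vqa":{"bm":46,"gb":50},"yr":[99,60,27,66,81,2],"zh":{"ff":84,"uhr":31,"x":67,"yr":52}}}
After op 8 (remove /u/0): {"ifb":[{"h":34,"tc":7},{"a":66,"f":62,"txe":27},{"ju":78,"ud":94,"wun":98},[11,79,39,27,14],[70,44]],"u":[{"r":40,"yey":39,"z":30},[40,71,0],{"osk":82,"xs":15},{"lxz":90,"oq":80,"tdm":91}],"up":{"vqa":{"bm":46,"gb":50},"yr":[99,60,27,66,81,2],"zh":{"ff":84,"uhr":31,"x":67,"yr":52}}}

Answer: {"ifb":[{"h":34,"tc":7},{"a":66,"f":62,"txe":27},{"ju":78,"ud":94,"wun":98},[11,79,39,27,14],[70,44]],"u":[{"r":40,"yey":39,"z":30},[40,71,0],{"osk":82,"xs":15},{"lxz":90,"oq":80,"tdm":91}],"up":{"vqa":{"bm":46,"gb":50},"yr":[99,60,27,66,81,2],"zh":{"ff":84,"uhr":31,"x":67,"yr":52}}}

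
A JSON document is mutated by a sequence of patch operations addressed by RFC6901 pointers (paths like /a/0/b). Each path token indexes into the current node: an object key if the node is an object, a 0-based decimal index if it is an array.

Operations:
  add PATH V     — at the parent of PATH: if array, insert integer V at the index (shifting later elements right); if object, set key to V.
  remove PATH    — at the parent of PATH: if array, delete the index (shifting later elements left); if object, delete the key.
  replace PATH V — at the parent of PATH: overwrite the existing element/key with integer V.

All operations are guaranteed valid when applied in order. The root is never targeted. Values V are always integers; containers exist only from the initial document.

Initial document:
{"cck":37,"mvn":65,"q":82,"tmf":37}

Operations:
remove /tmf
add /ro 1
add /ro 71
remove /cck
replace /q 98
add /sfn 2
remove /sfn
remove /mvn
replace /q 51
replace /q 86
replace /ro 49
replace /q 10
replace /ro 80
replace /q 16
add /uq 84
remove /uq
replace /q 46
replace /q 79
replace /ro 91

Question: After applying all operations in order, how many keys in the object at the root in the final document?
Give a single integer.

After op 1 (remove /tmf): {"cck":37,"mvn":65,"q":82}
After op 2 (add /ro 1): {"cck":37,"mvn":65,"q":82,"ro":1}
After op 3 (add /ro 71): {"cck":37,"mvn":65,"q":82,"ro":71}
After op 4 (remove /cck): {"mvn":65,"q":82,"ro":71}
After op 5 (replace /q 98): {"mvn":65,"q":98,"ro":71}
After op 6 (add /sfn 2): {"mvn":65,"q":98,"ro":71,"sfn":2}
After op 7 (remove /sfn): {"mvn":65,"q":98,"ro":71}
After op 8 (remove /mvn): {"q":98,"ro":71}
After op 9 (replace /q 51): {"q":51,"ro":71}
After op 10 (replace /q 86): {"q":86,"ro":71}
After op 11 (replace /ro 49): {"q":86,"ro":49}
After op 12 (replace /q 10): {"q":10,"ro":49}
After op 13 (replace /ro 80): {"q":10,"ro":80}
After op 14 (replace /q 16): {"q":16,"ro":80}
After op 15 (add /uq 84): {"q":16,"ro":80,"uq":84}
After op 16 (remove /uq): {"q":16,"ro":80}
After op 17 (replace /q 46): {"q":46,"ro":80}
After op 18 (replace /q 79): {"q":79,"ro":80}
After op 19 (replace /ro 91): {"q":79,"ro":91}
Size at the root: 2

Answer: 2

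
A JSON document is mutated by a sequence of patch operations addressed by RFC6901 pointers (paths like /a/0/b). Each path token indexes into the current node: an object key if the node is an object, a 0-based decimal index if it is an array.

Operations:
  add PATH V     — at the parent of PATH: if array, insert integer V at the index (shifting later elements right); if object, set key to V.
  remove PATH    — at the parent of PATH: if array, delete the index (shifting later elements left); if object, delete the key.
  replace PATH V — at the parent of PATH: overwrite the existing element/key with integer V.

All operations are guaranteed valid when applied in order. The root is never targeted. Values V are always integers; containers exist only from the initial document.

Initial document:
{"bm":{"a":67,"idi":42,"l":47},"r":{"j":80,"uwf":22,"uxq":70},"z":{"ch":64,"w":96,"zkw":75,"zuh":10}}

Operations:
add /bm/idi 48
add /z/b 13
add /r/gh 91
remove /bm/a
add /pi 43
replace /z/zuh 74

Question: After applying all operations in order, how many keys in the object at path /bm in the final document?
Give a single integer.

Answer: 2

Derivation:
After op 1 (add /bm/idi 48): {"bm":{"a":67,"idi":48,"l":47},"r":{"j":80,"uwf":22,"uxq":70},"z":{"ch":64,"w":96,"zkw":75,"zuh":10}}
After op 2 (add /z/b 13): {"bm":{"a":67,"idi":48,"l":47},"r":{"j":80,"uwf":22,"uxq":70},"z":{"b":13,"ch":64,"w":96,"zkw":75,"zuh":10}}
After op 3 (add /r/gh 91): {"bm":{"a":67,"idi":48,"l":47},"r":{"gh":91,"j":80,"uwf":22,"uxq":70},"z":{"b":13,"ch":64,"w":96,"zkw":75,"zuh":10}}
After op 4 (remove /bm/a): {"bm":{"idi":48,"l":47},"r":{"gh":91,"j":80,"uwf":22,"uxq":70},"z":{"b":13,"ch":64,"w":96,"zkw":75,"zuh":10}}
After op 5 (add /pi 43): {"bm":{"idi":48,"l":47},"pi":43,"r":{"gh":91,"j":80,"uwf":22,"uxq":70},"z":{"b":13,"ch":64,"w":96,"zkw":75,"zuh":10}}
After op 6 (replace /z/zuh 74): {"bm":{"idi":48,"l":47},"pi":43,"r":{"gh":91,"j":80,"uwf":22,"uxq":70},"z":{"b":13,"ch":64,"w":96,"zkw":75,"zuh":74}}
Size at path /bm: 2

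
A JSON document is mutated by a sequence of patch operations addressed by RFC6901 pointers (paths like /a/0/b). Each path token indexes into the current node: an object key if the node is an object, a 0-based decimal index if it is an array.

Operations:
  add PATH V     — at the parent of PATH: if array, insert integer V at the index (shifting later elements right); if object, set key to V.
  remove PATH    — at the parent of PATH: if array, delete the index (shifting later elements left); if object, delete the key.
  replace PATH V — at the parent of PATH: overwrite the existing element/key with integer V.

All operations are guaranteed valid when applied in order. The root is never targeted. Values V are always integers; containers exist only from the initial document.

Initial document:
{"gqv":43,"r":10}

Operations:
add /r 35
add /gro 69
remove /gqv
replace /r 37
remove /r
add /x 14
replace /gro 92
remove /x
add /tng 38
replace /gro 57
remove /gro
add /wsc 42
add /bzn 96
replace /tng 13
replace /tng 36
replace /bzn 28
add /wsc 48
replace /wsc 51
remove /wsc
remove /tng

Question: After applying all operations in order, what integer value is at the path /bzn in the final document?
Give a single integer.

After op 1 (add /r 35): {"gqv":43,"r":35}
After op 2 (add /gro 69): {"gqv":43,"gro":69,"r":35}
After op 3 (remove /gqv): {"gro":69,"r":35}
After op 4 (replace /r 37): {"gro":69,"r":37}
After op 5 (remove /r): {"gro":69}
After op 6 (add /x 14): {"gro":69,"x":14}
After op 7 (replace /gro 92): {"gro":92,"x":14}
After op 8 (remove /x): {"gro":92}
After op 9 (add /tng 38): {"gro":92,"tng":38}
After op 10 (replace /gro 57): {"gro":57,"tng":38}
After op 11 (remove /gro): {"tng":38}
After op 12 (add /wsc 42): {"tng":38,"wsc":42}
After op 13 (add /bzn 96): {"bzn":96,"tng":38,"wsc":42}
After op 14 (replace /tng 13): {"bzn":96,"tng":13,"wsc":42}
After op 15 (replace /tng 36): {"bzn":96,"tng":36,"wsc":42}
After op 16 (replace /bzn 28): {"bzn":28,"tng":36,"wsc":42}
After op 17 (add /wsc 48): {"bzn":28,"tng":36,"wsc":48}
After op 18 (replace /wsc 51): {"bzn":28,"tng":36,"wsc":51}
After op 19 (remove /wsc): {"bzn":28,"tng":36}
After op 20 (remove /tng): {"bzn":28}
Value at /bzn: 28

Answer: 28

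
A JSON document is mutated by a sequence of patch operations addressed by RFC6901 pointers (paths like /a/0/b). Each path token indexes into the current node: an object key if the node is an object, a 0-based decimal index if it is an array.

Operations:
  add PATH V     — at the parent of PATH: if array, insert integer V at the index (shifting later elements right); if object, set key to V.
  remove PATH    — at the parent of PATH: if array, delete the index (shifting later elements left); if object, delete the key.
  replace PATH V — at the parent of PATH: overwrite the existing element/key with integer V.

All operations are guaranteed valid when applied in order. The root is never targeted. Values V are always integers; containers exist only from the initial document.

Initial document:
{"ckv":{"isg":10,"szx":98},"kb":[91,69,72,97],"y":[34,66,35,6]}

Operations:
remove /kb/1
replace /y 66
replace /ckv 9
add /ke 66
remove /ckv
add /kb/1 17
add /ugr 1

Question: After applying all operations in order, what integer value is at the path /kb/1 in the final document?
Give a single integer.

After op 1 (remove /kb/1): {"ckv":{"isg":10,"szx":98},"kb":[91,72,97],"y":[34,66,35,6]}
After op 2 (replace /y 66): {"ckv":{"isg":10,"szx":98},"kb":[91,72,97],"y":66}
After op 3 (replace /ckv 9): {"ckv":9,"kb":[91,72,97],"y":66}
After op 4 (add /ke 66): {"ckv":9,"kb":[91,72,97],"ke":66,"y":66}
After op 5 (remove /ckv): {"kb":[91,72,97],"ke":66,"y":66}
After op 6 (add /kb/1 17): {"kb":[91,17,72,97],"ke":66,"y":66}
After op 7 (add /ugr 1): {"kb":[91,17,72,97],"ke":66,"ugr":1,"y":66}
Value at /kb/1: 17

Answer: 17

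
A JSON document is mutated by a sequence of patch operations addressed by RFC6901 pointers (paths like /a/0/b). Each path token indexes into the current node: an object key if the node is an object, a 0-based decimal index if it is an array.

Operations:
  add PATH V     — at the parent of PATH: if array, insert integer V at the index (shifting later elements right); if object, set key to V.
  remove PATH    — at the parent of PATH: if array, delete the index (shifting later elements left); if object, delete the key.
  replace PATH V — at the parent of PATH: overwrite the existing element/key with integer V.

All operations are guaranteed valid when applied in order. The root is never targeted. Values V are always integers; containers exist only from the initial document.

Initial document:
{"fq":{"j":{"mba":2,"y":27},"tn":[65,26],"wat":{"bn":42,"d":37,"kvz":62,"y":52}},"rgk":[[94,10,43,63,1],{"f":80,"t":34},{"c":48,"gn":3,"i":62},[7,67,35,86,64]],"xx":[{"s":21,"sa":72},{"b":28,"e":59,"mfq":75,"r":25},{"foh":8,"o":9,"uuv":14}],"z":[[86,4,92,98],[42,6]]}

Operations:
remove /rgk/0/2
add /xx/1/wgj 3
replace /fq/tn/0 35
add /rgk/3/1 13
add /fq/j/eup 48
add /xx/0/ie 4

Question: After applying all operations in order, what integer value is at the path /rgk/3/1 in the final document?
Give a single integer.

After op 1 (remove /rgk/0/2): {"fq":{"j":{"mba":2,"y":27},"tn":[65,26],"wat":{"bn":42,"d":37,"kvz":62,"y":52}},"rgk":[[94,10,63,1],{"f":80,"t":34},{"c":48,"gn":3,"i":62},[7,67,35,86,64]],"xx":[{"s":21,"sa":72},{"b":28,"e":59,"mfq":75,"r":25},{"foh":8,"o":9,"uuv":14}],"z":[[86,4,92,98],[42,6]]}
After op 2 (add /xx/1/wgj 3): {"fq":{"j":{"mba":2,"y":27},"tn":[65,26],"wat":{"bn":42,"d":37,"kvz":62,"y":52}},"rgk":[[94,10,63,1],{"f":80,"t":34},{"c":48,"gn":3,"i":62},[7,67,35,86,64]],"xx":[{"s":21,"sa":72},{"b":28,"e":59,"mfq":75,"r":25,"wgj":3},{"foh":8,"o":9,"uuv":14}],"z":[[86,4,92,98],[42,6]]}
After op 3 (replace /fq/tn/0 35): {"fq":{"j":{"mba":2,"y":27},"tn":[35,26],"wat":{"bn":42,"d":37,"kvz":62,"y":52}},"rgk":[[94,10,63,1],{"f":80,"t":34},{"c":48,"gn":3,"i":62},[7,67,35,86,64]],"xx":[{"s":21,"sa":72},{"b":28,"e":59,"mfq":75,"r":25,"wgj":3},{"foh":8,"o":9,"uuv":14}],"z":[[86,4,92,98],[42,6]]}
After op 4 (add /rgk/3/1 13): {"fq":{"j":{"mba":2,"y":27},"tn":[35,26],"wat":{"bn":42,"d":37,"kvz":62,"y":52}},"rgk":[[94,10,63,1],{"f":80,"t":34},{"c":48,"gn":3,"i":62},[7,13,67,35,86,64]],"xx":[{"s":21,"sa":72},{"b":28,"e":59,"mfq":75,"r":25,"wgj":3},{"foh":8,"o":9,"uuv":14}],"z":[[86,4,92,98],[42,6]]}
After op 5 (add /fq/j/eup 48): {"fq":{"j":{"eup":48,"mba":2,"y":27},"tn":[35,26],"wat":{"bn":42,"d":37,"kvz":62,"y":52}},"rgk":[[94,10,63,1],{"f":80,"t":34},{"c":48,"gn":3,"i":62},[7,13,67,35,86,64]],"xx":[{"s":21,"sa":72},{"b":28,"e":59,"mfq":75,"r":25,"wgj":3},{"foh":8,"o":9,"uuv":14}],"z":[[86,4,92,98],[42,6]]}
After op 6 (add /xx/0/ie 4): {"fq":{"j":{"eup":48,"mba":2,"y":27},"tn":[35,26],"wat":{"bn":42,"d":37,"kvz":62,"y":52}},"rgk":[[94,10,63,1],{"f":80,"t":34},{"c":48,"gn":3,"i":62},[7,13,67,35,86,64]],"xx":[{"ie":4,"s":21,"sa":72},{"b":28,"e":59,"mfq":75,"r":25,"wgj":3},{"foh":8,"o":9,"uuv":14}],"z":[[86,4,92,98],[42,6]]}
Value at /rgk/3/1: 13

Answer: 13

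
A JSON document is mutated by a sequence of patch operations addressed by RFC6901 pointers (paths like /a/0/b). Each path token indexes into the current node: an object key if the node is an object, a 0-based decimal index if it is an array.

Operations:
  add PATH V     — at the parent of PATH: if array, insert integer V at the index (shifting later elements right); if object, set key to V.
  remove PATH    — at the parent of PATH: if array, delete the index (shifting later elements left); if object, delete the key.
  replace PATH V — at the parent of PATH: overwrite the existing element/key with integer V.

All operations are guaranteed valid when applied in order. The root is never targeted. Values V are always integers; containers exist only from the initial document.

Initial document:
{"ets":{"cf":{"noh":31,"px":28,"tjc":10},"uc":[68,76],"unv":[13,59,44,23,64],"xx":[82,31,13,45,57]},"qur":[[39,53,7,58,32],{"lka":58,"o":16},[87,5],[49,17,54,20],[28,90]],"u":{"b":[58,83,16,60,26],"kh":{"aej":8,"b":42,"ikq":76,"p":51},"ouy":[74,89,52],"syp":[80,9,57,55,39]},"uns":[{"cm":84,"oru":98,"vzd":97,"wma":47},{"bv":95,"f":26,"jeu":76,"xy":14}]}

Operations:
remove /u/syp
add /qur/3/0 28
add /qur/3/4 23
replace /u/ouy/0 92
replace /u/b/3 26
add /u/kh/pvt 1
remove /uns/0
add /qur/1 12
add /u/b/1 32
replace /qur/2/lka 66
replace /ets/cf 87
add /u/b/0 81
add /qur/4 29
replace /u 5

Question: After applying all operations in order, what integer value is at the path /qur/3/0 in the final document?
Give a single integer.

Answer: 87

Derivation:
After op 1 (remove /u/syp): {"ets":{"cf":{"noh":31,"px":28,"tjc":10},"uc":[68,76],"unv":[13,59,44,23,64],"xx":[82,31,13,45,57]},"qur":[[39,53,7,58,32],{"lka":58,"o":16},[87,5],[49,17,54,20],[28,90]],"u":{"b":[58,83,16,60,26],"kh":{"aej":8,"b":42,"ikq":76,"p":51},"ouy":[74,89,52]},"uns":[{"cm":84,"oru":98,"vzd":97,"wma":47},{"bv":95,"f":26,"jeu":76,"xy":14}]}
After op 2 (add /qur/3/0 28): {"ets":{"cf":{"noh":31,"px":28,"tjc":10},"uc":[68,76],"unv":[13,59,44,23,64],"xx":[82,31,13,45,57]},"qur":[[39,53,7,58,32],{"lka":58,"o":16},[87,5],[28,49,17,54,20],[28,90]],"u":{"b":[58,83,16,60,26],"kh":{"aej":8,"b":42,"ikq":76,"p":51},"ouy":[74,89,52]},"uns":[{"cm":84,"oru":98,"vzd":97,"wma":47},{"bv":95,"f":26,"jeu":76,"xy":14}]}
After op 3 (add /qur/3/4 23): {"ets":{"cf":{"noh":31,"px":28,"tjc":10},"uc":[68,76],"unv":[13,59,44,23,64],"xx":[82,31,13,45,57]},"qur":[[39,53,7,58,32],{"lka":58,"o":16},[87,5],[28,49,17,54,23,20],[28,90]],"u":{"b":[58,83,16,60,26],"kh":{"aej":8,"b":42,"ikq":76,"p":51},"ouy":[74,89,52]},"uns":[{"cm":84,"oru":98,"vzd":97,"wma":47},{"bv":95,"f":26,"jeu":76,"xy":14}]}
After op 4 (replace /u/ouy/0 92): {"ets":{"cf":{"noh":31,"px":28,"tjc":10},"uc":[68,76],"unv":[13,59,44,23,64],"xx":[82,31,13,45,57]},"qur":[[39,53,7,58,32],{"lka":58,"o":16},[87,5],[28,49,17,54,23,20],[28,90]],"u":{"b":[58,83,16,60,26],"kh":{"aej":8,"b":42,"ikq":76,"p":51},"ouy":[92,89,52]},"uns":[{"cm":84,"oru":98,"vzd":97,"wma":47},{"bv":95,"f":26,"jeu":76,"xy":14}]}
After op 5 (replace /u/b/3 26): {"ets":{"cf":{"noh":31,"px":28,"tjc":10},"uc":[68,76],"unv":[13,59,44,23,64],"xx":[82,31,13,45,57]},"qur":[[39,53,7,58,32],{"lka":58,"o":16},[87,5],[28,49,17,54,23,20],[28,90]],"u":{"b":[58,83,16,26,26],"kh":{"aej":8,"b":42,"ikq":76,"p":51},"ouy":[92,89,52]},"uns":[{"cm":84,"oru":98,"vzd":97,"wma":47},{"bv":95,"f":26,"jeu":76,"xy":14}]}
After op 6 (add /u/kh/pvt 1): {"ets":{"cf":{"noh":31,"px":28,"tjc":10},"uc":[68,76],"unv":[13,59,44,23,64],"xx":[82,31,13,45,57]},"qur":[[39,53,7,58,32],{"lka":58,"o":16},[87,5],[28,49,17,54,23,20],[28,90]],"u":{"b":[58,83,16,26,26],"kh":{"aej":8,"b":42,"ikq":76,"p":51,"pvt":1},"ouy":[92,89,52]},"uns":[{"cm":84,"oru":98,"vzd":97,"wma":47},{"bv":95,"f":26,"jeu":76,"xy":14}]}
After op 7 (remove /uns/0): {"ets":{"cf":{"noh":31,"px":28,"tjc":10},"uc":[68,76],"unv":[13,59,44,23,64],"xx":[82,31,13,45,57]},"qur":[[39,53,7,58,32],{"lka":58,"o":16},[87,5],[28,49,17,54,23,20],[28,90]],"u":{"b":[58,83,16,26,26],"kh":{"aej":8,"b":42,"ikq":76,"p":51,"pvt":1},"ouy":[92,89,52]},"uns":[{"bv":95,"f":26,"jeu":76,"xy":14}]}
After op 8 (add /qur/1 12): {"ets":{"cf":{"noh":31,"px":28,"tjc":10},"uc":[68,76],"unv":[13,59,44,23,64],"xx":[82,31,13,45,57]},"qur":[[39,53,7,58,32],12,{"lka":58,"o":16},[87,5],[28,49,17,54,23,20],[28,90]],"u":{"b":[58,83,16,26,26],"kh":{"aej":8,"b":42,"ikq":76,"p":51,"pvt":1},"ouy":[92,89,52]},"uns":[{"bv":95,"f":26,"jeu":76,"xy":14}]}
After op 9 (add /u/b/1 32): {"ets":{"cf":{"noh":31,"px":28,"tjc":10},"uc":[68,76],"unv":[13,59,44,23,64],"xx":[82,31,13,45,57]},"qur":[[39,53,7,58,32],12,{"lka":58,"o":16},[87,5],[28,49,17,54,23,20],[28,90]],"u":{"b":[58,32,83,16,26,26],"kh":{"aej":8,"b":42,"ikq":76,"p":51,"pvt":1},"ouy":[92,89,52]},"uns":[{"bv":95,"f":26,"jeu":76,"xy":14}]}
After op 10 (replace /qur/2/lka 66): {"ets":{"cf":{"noh":31,"px":28,"tjc":10},"uc":[68,76],"unv":[13,59,44,23,64],"xx":[82,31,13,45,57]},"qur":[[39,53,7,58,32],12,{"lka":66,"o":16},[87,5],[28,49,17,54,23,20],[28,90]],"u":{"b":[58,32,83,16,26,26],"kh":{"aej":8,"b":42,"ikq":76,"p":51,"pvt":1},"ouy":[92,89,52]},"uns":[{"bv":95,"f":26,"jeu":76,"xy":14}]}
After op 11 (replace /ets/cf 87): {"ets":{"cf":87,"uc":[68,76],"unv":[13,59,44,23,64],"xx":[82,31,13,45,57]},"qur":[[39,53,7,58,32],12,{"lka":66,"o":16},[87,5],[28,49,17,54,23,20],[28,90]],"u":{"b":[58,32,83,16,26,26],"kh":{"aej":8,"b":42,"ikq":76,"p":51,"pvt":1},"ouy":[92,89,52]},"uns":[{"bv":95,"f":26,"jeu":76,"xy":14}]}
After op 12 (add /u/b/0 81): {"ets":{"cf":87,"uc":[68,76],"unv":[13,59,44,23,64],"xx":[82,31,13,45,57]},"qur":[[39,53,7,58,32],12,{"lka":66,"o":16},[87,5],[28,49,17,54,23,20],[28,90]],"u":{"b":[81,58,32,83,16,26,26],"kh":{"aej":8,"b":42,"ikq":76,"p":51,"pvt":1},"ouy":[92,89,52]},"uns":[{"bv":95,"f":26,"jeu":76,"xy":14}]}
After op 13 (add /qur/4 29): {"ets":{"cf":87,"uc":[68,76],"unv":[13,59,44,23,64],"xx":[82,31,13,45,57]},"qur":[[39,53,7,58,32],12,{"lka":66,"o":16},[87,5],29,[28,49,17,54,23,20],[28,90]],"u":{"b":[81,58,32,83,16,26,26],"kh":{"aej":8,"b":42,"ikq":76,"p":51,"pvt":1},"ouy":[92,89,52]},"uns":[{"bv":95,"f":26,"jeu":76,"xy":14}]}
After op 14 (replace /u 5): {"ets":{"cf":87,"uc":[68,76],"unv":[13,59,44,23,64],"xx":[82,31,13,45,57]},"qur":[[39,53,7,58,32],12,{"lka":66,"o":16},[87,5],29,[28,49,17,54,23,20],[28,90]],"u":5,"uns":[{"bv":95,"f":26,"jeu":76,"xy":14}]}
Value at /qur/3/0: 87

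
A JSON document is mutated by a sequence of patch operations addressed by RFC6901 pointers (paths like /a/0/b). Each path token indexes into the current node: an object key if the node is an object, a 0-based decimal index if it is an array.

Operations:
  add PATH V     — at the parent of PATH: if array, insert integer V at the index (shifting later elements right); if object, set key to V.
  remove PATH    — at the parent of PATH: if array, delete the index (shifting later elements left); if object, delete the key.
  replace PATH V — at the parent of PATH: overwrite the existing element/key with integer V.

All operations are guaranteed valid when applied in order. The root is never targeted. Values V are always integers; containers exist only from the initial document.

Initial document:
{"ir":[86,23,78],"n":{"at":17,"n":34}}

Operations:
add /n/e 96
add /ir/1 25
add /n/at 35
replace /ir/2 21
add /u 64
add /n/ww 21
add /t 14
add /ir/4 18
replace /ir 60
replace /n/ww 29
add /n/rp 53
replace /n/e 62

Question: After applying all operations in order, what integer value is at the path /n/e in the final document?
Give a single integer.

Answer: 62

Derivation:
After op 1 (add /n/e 96): {"ir":[86,23,78],"n":{"at":17,"e":96,"n":34}}
After op 2 (add /ir/1 25): {"ir":[86,25,23,78],"n":{"at":17,"e":96,"n":34}}
After op 3 (add /n/at 35): {"ir":[86,25,23,78],"n":{"at":35,"e":96,"n":34}}
After op 4 (replace /ir/2 21): {"ir":[86,25,21,78],"n":{"at":35,"e":96,"n":34}}
After op 5 (add /u 64): {"ir":[86,25,21,78],"n":{"at":35,"e":96,"n":34},"u":64}
After op 6 (add /n/ww 21): {"ir":[86,25,21,78],"n":{"at":35,"e":96,"n":34,"ww":21},"u":64}
After op 7 (add /t 14): {"ir":[86,25,21,78],"n":{"at":35,"e":96,"n":34,"ww":21},"t":14,"u":64}
After op 8 (add /ir/4 18): {"ir":[86,25,21,78,18],"n":{"at":35,"e":96,"n":34,"ww":21},"t":14,"u":64}
After op 9 (replace /ir 60): {"ir":60,"n":{"at":35,"e":96,"n":34,"ww":21},"t":14,"u":64}
After op 10 (replace /n/ww 29): {"ir":60,"n":{"at":35,"e":96,"n":34,"ww":29},"t":14,"u":64}
After op 11 (add /n/rp 53): {"ir":60,"n":{"at":35,"e":96,"n":34,"rp":53,"ww":29},"t":14,"u":64}
After op 12 (replace /n/e 62): {"ir":60,"n":{"at":35,"e":62,"n":34,"rp":53,"ww":29},"t":14,"u":64}
Value at /n/e: 62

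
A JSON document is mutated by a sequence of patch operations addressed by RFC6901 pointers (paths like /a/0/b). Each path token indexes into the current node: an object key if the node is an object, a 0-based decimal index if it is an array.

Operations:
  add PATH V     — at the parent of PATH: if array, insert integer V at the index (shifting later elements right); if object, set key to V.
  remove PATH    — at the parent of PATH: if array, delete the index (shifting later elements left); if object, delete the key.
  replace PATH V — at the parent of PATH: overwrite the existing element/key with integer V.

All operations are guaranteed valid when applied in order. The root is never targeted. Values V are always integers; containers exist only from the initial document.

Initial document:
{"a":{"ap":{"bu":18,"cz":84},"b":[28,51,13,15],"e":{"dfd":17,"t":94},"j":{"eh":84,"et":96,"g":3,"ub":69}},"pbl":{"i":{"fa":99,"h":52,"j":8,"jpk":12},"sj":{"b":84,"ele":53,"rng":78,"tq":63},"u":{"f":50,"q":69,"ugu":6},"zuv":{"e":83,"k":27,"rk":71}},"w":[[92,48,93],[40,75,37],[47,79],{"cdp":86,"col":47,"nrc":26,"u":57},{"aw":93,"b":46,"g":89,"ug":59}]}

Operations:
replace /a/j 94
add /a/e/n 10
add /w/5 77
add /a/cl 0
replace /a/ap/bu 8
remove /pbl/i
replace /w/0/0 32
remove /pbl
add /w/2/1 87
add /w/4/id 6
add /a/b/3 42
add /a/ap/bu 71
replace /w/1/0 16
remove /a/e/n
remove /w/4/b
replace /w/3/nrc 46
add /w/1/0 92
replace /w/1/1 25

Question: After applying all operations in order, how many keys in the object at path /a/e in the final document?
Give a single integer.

After op 1 (replace /a/j 94): {"a":{"ap":{"bu":18,"cz":84},"b":[28,51,13,15],"e":{"dfd":17,"t":94},"j":94},"pbl":{"i":{"fa":99,"h":52,"j":8,"jpk":12},"sj":{"b":84,"ele":53,"rng":78,"tq":63},"u":{"f":50,"q":69,"ugu":6},"zuv":{"e":83,"k":27,"rk":71}},"w":[[92,48,93],[40,75,37],[47,79],{"cdp":86,"col":47,"nrc":26,"u":57},{"aw":93,"b":46,"g":89,"ug":59}]}
After op 2 (add /a/e/n 10): {"a":{"ap":{"bu":18,"cz":84},"b":[28,51,13,15],"e":{"dfd":17,"n":10,"t":94},"j":94},"pbl":{"i":{"fa":99,"h":52,"j":8,"jpk":12},"sj":{"b":84,"ele":53,"rng":78,"tq":63},"u":{"f":50,"q":69,"ugu":6},"zuv":{"e":83,"k":27,"rk":71}},"w":[[92,48,93],[40,75,37],[47,79],{"cdp":86,"col":47,"nrc":26,"u":57},{"aw":93,"b":46,"g":89,"ug":59}]}
After op 3 (add /w/5 77): {"a":{"ap":{"bu":18,"cz":84},"b":[28,51,13,15],"e":{"dfd":17,"n":10,"t":94},"j":94},"pbl":{"i":{"fa":99,"h":52,"j":8,"jpk":12},"sj":{"b":84,"ele":53,"rng":78,"tq":63},"u":{"f":50,"q":69,"ugu":6},"zuv":{"e":83,"k":27,"rk":71}},"w":[[92,48,93],[40,75,37],[47,79],{"cdp":86,"col":47,"nrc":26,"u":57},{"aw":93,"b":46,"g":89,"ug":59},77]}
After op 4 (add /a/cl 0): {"a":{"ap":{"bu":18,"cz":84},"b":[28,51,13,15],"cl":0,"e":{"dfd":17,"n":10,"t":94},"j":94},"pbl":{"i":{"fa":99,"h":52,"j":8,"jpk":12},"sj":{"b":84,"ele":53,"rng":78,"tq":63},"u":{"f":50,"q":69,"ugu":6},"zuv":{"e":83,"k":27,"rk":71}},"w":[[92,48,93],[40,75,37],[47,79],{"cdp":86,"col":47,"nrc":26,"u":57},{"aw":93,"b":46,"g":89,"ug":59},77]}
After op 5 (replace /a/ap/bu 8): {"a":{"ap":{"bu":8,"cz":84},"b":[28,51,13,15],"cl":0,"e":{"dfd":17,"n":10,"t":94},"j":94},"pbl":{"i":{"fa":99,"h":52,"j":8,"jpk":12},"sj":{"b":84,"ele":53,"rng":78,"tq":63},"u":{"f":50,"q":69,"ugu":6},"zuv":{"e":83,"k":27,"rk":71}},"w":[[92,48,93],[40,75,37],[47,79],{"cdp":86,"col":47,"nrc":26,"u":57},{"aw":93,"b":46,"g":89,"ug":59},77]}
After op 6 (remove /pbl/i): {"a":{"ap":{"bu":8,"cz":84},"b":[28,51,13,15],"cl":0,"e":{"dfd":17,"n":10,"t":94},"j":94},"pbl":{"sj":{"b":84,"ele":53,"rng":78,"tq":63},"u":{"f":50,"q":69,"ugu":6},"zuv":{"e":83,"k":27,"rk":71}},"w":[[92,48,93],[40,75,37],[47,79],{"cdp":86,"col":47,"nrc":26,"u":57},{"aw":93,"b":46,"g":89,"ug":59},77]}
After op 7 (replace /w/0/0 32): {"a":{"ap":{"bu":8,"cz":84},"b":[28,51,13,15],"cl":0,"e":{"dfd":17,"n":10,"t":94},"j":94},"pbl":{"sj":{"b":84,"ele":53,"rng":78,"tq":63},"u":{"f":50,"q":69,"ugu":6},"zuv":{"e":83,"k":27,"rk":71}},"w":[[32,48,93],[40,75,37],[47,79],{"cdp":86,"col":47,"nrc":26,"u":57},{"aw":93,"b":46,"g":89,"ug":59},77]}
After op 8 (remove /pbl): {"a":{"ap":{"bu":8,"cz":84},"b":[28,51,13,15],"cl":0,"e":{"dfd":17,"n":10,"t":94},"j":94},"w":[[32,48,93],[40,75,37],[47,79],{"cdp":86,"col":47,"nrc":26,"u":57},{"aw":93,"b":46,"g":89,"ug":59},77]}
After op 9 (add /w/2/1 87): {"a":{"ap":{"bu":8,"cz":84},"b":[28,51,13,15],"cl":0,"e":{"dfd":17,"n":10,"t":94},"j":94},"w":[[32,48,93],[40,75,37],[47,87,79],{"cdp":86,"col":47,"nrc":26,"u":57},{"aw":93,"b":46,"g":89,"ug":59},77]}
After op 10 (add /w/4/id 6): {"a":{"ap":{"bu":8,"cz":84},"b":[28,51,13,15],"cl":0,"e":{"dfd":17,"n":10,"t":94},"j":94},"w":[[32,48,93],[40,75,37],[47,87,79],{"cdp":86,"col":47,"nrc":26,"u":57},{"aw":93,"b":46,"g":89,"id":6,"ug":59},77]}
After op 11 (add /a/b/3 42): {"a":{"ap":{"bu":8,"cz":84},"b":[28,51,13,42,15],"cl":0,"e":{"dfd":17,"n":10,"t":94},"j":94},"w":[[32,48,93],[40,75,37],[47,87,79],{"cdp":86,"col":47,"nrc":26,"u":57},{"aw":93,"b":46,"g":89,"id":6,"ug":59},77]}
After op 12 (add /a/ap/bu 71): {"a":{"ap":{"bu":71,"cz":84},"b":[28,51,13,42,15],"cl":0,"e":{"dfd":17,"n":10,"t":94},"j":94},"w":[[32,48,93],[40,75,37],[47,87,79],{"cdp":86,"col":47,"nrc":26,"u":57},{"aw":93,"b":46,"g":89,"id":6,"ug":59},77]}
After op 13 (replace /w/1/0 16): {"a":{"ap":{"bu":71,"cz":84},"b":[28,51,13,42,15],"cl":0,"e":{"dfd":17,"n":10,"t":94},"j":94},"w":[[32,48,93],[16,75,37],[47,87,79],{"cdp":86,"col":47,"nrc":26,"u":57},{"aw":93,"b":46,"g":89,"id":6,"ug":59},77]}
After op 14 (remove /a/e/n): {"a":{"ap":{"bu":71,"cz":84},"b":[28,51,13,42,15],"cl":0,"e":{"dfd":17,"t":94},"j":94},"w":[[32,48,93],[16,75,37],[47,87,79],{"cdp":86,"col":47,"nrc":26,"u":57},{"aw":93,"b":46,"g":89,"id":6,"ug":59},77]}
After op 15 (remove /w/4/b): {"a":{"ap":{"bu":71,"cz":84},"b":[28,51,13,42,15],"cl":0,"e":{"dfd":17,"t":94},"j":94},"w":[[32,48,93],[16,75,37],[47,87,79],{"cdp":86,"col":47,"nrc":26,"u":57},{"aw":93,"g":89,"id":6,"ug":59},77]}
After op 16 (replace /w/3/nrc 46): {"a":{"ap":{"bu":71,"cz":84},"b":[28,51,13,42,15],"cl":0,"e":{"dfd":17,"t":94},"j":94},"w":[[32,48,93],[16,75,37],[47,87,79],{"cdp":86,"col":47,"nrc":46,"u":57},{"aw":93,"g":89,"id":6,"ug":59},77]}
After op 17 (add /w/1/0 92): {"a":{"ap":{"bu":71,"cz":84},"b":[28,51,13,42,15],"cl":0,"e":{"dfd":17,"t":94},"j":94},"w":[[32,48,93],[92,16,75,37],[47,87,79],{"cdp":86,"col":47,"nrc":46,"u":57},{"aw":93,"g":89,"id":6,"ug":59},77]}
After op 18 (replace /w/1/1 25): {"a":{"ap":{"bu":71,"cz":84},"b":[28,51,13,42,15],"cl":0,"e":{"dfd":17,"t":94},"j":94},"w":[[32,48,93],[92,25,75,37],[47,87,79],{"cdp":86,"col":47,"nrc":46,"u":57},{"aw":93,"g":89,"id":6,"ug":59},77]}
Size at path /a/e: 2

Answer: 2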